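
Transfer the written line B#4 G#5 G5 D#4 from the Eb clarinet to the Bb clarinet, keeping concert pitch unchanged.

E#5 C#6 C6 G#4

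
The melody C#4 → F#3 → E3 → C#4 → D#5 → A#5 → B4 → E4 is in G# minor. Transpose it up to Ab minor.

From G# up to Ab is a diminished second; apply that to each pitch.
C#4 -> Db4
F#3 -> Gb3
E3 -> Fb3
C#4 -> Db4
D#5 -> Eb5
A#5 -> Bb5
B4 -> Cb5
E4 -> Fb4

Db4 Gb3 Fb3 Db4 Eb5 Bb5 Cb5 Fb4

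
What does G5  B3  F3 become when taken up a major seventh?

A major seventh up from G5 gives F#6.
B3: a seventh up reaches A, and 11 semitones makes it A#4.
F3 up a major seventh is E4.

F#6 A#4 E4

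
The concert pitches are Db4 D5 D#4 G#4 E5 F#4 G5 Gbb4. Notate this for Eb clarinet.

Bb3 B4 B#3 E#4 C#5 D#4 E5 Ebb4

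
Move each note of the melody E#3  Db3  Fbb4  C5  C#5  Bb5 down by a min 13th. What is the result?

G##1 F1 Abb2 E3 E#3 D4

E#3: a thirteenth down reaches G, and 20 semitones makes it G##1.
A minor thirteenth down from Db3 gives F1.
A minor thirteenth down from Fbb4 gives Abb2.
C5: a thirteenth down reaches E, and 20 semitones makes it E3.
A minor thirteenth down from C#5 gives E#3.
Bb5: a thirteenth down reaches D, and 20 semitones makes it D4.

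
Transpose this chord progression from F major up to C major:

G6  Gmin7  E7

F major up to C major is a perfect fifth; each chord root moves by that interval while the quality stays the same.
G6: root G up a perfect fifth → D, giving D6.
Gmin7: root G up a perfect fifth → D, giving Dmin7.
E7: root E up a perfect fifth → B, giving B7.

D6 Dmin7 B7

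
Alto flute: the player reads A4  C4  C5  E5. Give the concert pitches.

The alto flute sounds a perfect fourth below written, so transpose each written note down a perfect fourth.
A4 gives E4
C4 gives G3
C5 gives G4
E5 gives B4

E4 G3 G4 B4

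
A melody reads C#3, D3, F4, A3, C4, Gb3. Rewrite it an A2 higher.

D##3 E#3 G#4 B#3 D#4 A3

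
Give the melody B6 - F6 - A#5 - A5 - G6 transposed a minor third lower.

B6 down a minor third is G#6.
F6: a third down reaches D, and 3 semitones makes it D6.
A#5 down a minor third is F##5.
A5 down a minor third is F#5.
G6 down a minor third is E6.

G#6 D6 F##5 F#5 E6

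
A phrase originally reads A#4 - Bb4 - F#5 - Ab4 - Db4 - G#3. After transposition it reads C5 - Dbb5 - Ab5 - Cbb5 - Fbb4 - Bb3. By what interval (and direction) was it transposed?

From A#4 to C5 is 3 letter names — a third of some quality.
A#4 to C5 is 2 semitones, which makes it a diminished third; the second version is higher, so the direction is up.
Checking another pair — G#3 → Bb3 — gives the same interval.

up a diminished third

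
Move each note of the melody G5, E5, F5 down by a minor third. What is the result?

E5 C#5 D5

A minor third down from G5 gives E5.
E5: a third down reaches C, and 3 semitones makes it C#5.
A minor third down from F5 gives D5.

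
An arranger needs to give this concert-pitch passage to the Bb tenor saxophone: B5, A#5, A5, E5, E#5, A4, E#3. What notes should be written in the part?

The Bb tenor saxophone sounds a major ninth below written, so the written part must be a major ninth above concert — transpose each note up.
B5 → C#7
A#5 → B#6
A5 → B6
E5 → F#6
E#5 → F##6
A4 → B5
E#3 → F##4

C#7 B#6 B6 F#6 F##6 B5 F##4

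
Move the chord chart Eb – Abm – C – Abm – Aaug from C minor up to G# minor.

C minor up to G# minor is an augmented fifth; each chord root moves by that interval while the quality stays the same.
Eb: root Eb up an augmented fifth → B, giving B.
Abm: root Ab up an augmented fifth → E, giving Em.
C: root C up an augmented fifth → G#, giving G#.
Abm: root Ab up an augmented fifth → E, giving Em.
Aaug: root A up an augmented fifth → E#, giving E#aug.

B Em G# Em E#aug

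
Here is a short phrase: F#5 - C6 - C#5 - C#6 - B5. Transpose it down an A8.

An augmented octave down from F#5 gives F4.
C6 down an augmented octave is Cb5.
An augmented octave down from C#5 gives C4.
An augmented octave down from C#6 gives C5.
B5: an octave down reaches B, and 13 semitones makes it Bb4.

F4 Cb5 C4 C5 Bb4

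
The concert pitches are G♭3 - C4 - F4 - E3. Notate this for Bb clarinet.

Ab3 D4 G4 F#3

The Bb clarinet sounds a major second below written, so the written part must be a major second above concert — transpose each note up.
Gb3 -> Ab3
C4 -> D4
F4 -> G4
E3 -> F#3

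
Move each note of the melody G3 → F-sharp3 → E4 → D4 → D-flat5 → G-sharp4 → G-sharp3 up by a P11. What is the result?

G3 -> C5
F#3 -> B4
E4 -> A5
D4 -> G5
Db5 -> Gb6
G#4 -> C#6
G#3 -> C#5

C5 B4 A5 G5 Gb6 C#6 C#5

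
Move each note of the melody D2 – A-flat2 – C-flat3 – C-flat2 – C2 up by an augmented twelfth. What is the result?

A#3 E4 G4 G3 G#3

D2 up an augmented twelfth is A#3.
Ab2: a twelfth up reaches E, and 20 semitones makes it E4.
Cb3 up an augmented twelfth is G4.
Cb2 up an augmented twelfth is G3.
An augmented twelfth up from C2 gives G#3.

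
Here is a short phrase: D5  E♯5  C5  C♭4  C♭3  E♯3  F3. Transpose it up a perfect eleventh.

G6 A#6 F6 Fb5 Fb4 A#4 Bb4

A perfect eleventh up from D5 gives G6.
E#5 up a perfect eleventh is A#6.
A perfect eleventh up from C5 gives F6.
A perfect eleventh up from Cb4 gives Fb5.
A perfect eleventh up from Cb3 gives Fb4.
A perfect eleventh up from E#3 gives A#4.
F3: an eleventh up reaches B, and 17 semitones makes it Bb4.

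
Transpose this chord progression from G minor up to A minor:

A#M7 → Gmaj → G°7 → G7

G minor up to A minor is a major second; each chord root moves by that interval while the quality stays the same.
A#M7: root A# up a major second → B#, giving B#M7.
Gmaj: root G up a major second → A, giving Amaj.
G°7: root G up a major second → A, giving A°7.
G7: root G up a major second → A, giving A7.

B#M7 Amaj A°7 A7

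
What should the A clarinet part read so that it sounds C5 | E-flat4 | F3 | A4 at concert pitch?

The A clarinet sounds a minor third below written, so the written part must be a minor third above concert — transpose each note up.
C5 to Eb5
Eb4 to Gb4
F3 to Ab3
A4 to C5

Eb5 Gb4 Ab3 C5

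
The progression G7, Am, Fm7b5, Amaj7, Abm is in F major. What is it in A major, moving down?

B7 C#m Am7b5 C#maj7 Cm

F major down to A major is a minor sixth; each chord root moves by that interval while the quality stays the same.
G7: root G down a minor sixth → B, giving B7.
Am: root A down a minor sixth → C#, giving C#m.
Fm7b5: root F down a minor sixth → A, giving Am7b5.
Amaj7: root A down a minor sixth → C#, giving C#maj7.
Abm: root Ab down a minor sixth → C, giving Cm.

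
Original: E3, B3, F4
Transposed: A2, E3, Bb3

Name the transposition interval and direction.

down a perfect fifth

Take the first pair: E3 → A2. E to A spans 5 letter names, so the interval is some kind of fifth.
A2 to E3 is 7 semitones, which makes it a perfect fifth; the second version is lower, so the direction is down.
Checking another pair — F4 → Bb3 — gives the same interval.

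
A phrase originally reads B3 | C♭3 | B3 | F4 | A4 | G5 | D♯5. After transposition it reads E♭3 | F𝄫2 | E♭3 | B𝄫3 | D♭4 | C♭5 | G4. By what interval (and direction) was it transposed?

down an augmented fifth

From B3 to Eb3 is 5 letter names — a fifth of some quality.
Eb3 to B3 is 8 semitones, which makes it an augmented fifth; the second version is lower, so the direction is down.
Checking another pair — D#5 → G4 — gives the same interval.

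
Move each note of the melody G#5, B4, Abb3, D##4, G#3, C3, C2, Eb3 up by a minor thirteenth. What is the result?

E7 G6 Fbb5 B#5 E5 Ab4 Ab3 Cb5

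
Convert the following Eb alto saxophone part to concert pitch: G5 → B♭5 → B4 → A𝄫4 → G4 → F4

Bb4 Db5 D4 Cbb4 Bb3 Ab3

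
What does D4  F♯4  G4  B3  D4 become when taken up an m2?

Eb4 G4 Ab4 C4 Eb4

A minor second up from D4 gives Eb4.
F#4: a second up reaches G, and 1 semitone makes it G4.
G4 up a minor second is Ab4.
B3 up a minor second is C4.
A minor second up from D4 gives Eb4.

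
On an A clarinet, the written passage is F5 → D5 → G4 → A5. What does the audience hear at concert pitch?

D5 B4 E4 F#5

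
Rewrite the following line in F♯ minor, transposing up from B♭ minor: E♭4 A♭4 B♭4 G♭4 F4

B4 E5 F#5 D5 C#5

B♭ minor to F♯ minor up is an augmented fifth, so every note moves up by that interval.
Eb4 to B4
Ab4 to E5
Bb4 to F#5
Gb4 to D5
F4 to C#5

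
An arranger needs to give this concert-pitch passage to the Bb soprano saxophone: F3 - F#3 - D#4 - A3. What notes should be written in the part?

G3 G#3 E#4 B3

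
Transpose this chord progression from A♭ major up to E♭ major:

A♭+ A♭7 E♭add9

Eb+ Eb7 Bbadd9

A♭ major up to E♭ major is a perfect fifth; each chord root moves by that interval while the quality stays the same.
A♭+: root A♭ up a perfect fifth → Eb, giving Eb+.
A♭7: root A♭ up a perfect fifth → Eb, giving Eb7.
E♭add9: root E♭ up a perfect fifth → Bb, giving Bbadd9.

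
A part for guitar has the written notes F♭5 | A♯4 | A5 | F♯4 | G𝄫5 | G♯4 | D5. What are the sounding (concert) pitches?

Written C4 on the guitar sounds as C3, a perfect octave lower; apply that shift to every note.
Fb5 -> Fb4
A#4 -> A#3
A5 -> A4
F#4 -> F#3
Gbb5 -> Gbb4
G#4 -> G#3
D5 -> D4

Fb4 A#3 A4 F#3 Gbb4 G#3 D4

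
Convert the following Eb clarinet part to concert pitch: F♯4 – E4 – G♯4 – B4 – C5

A4 G4 B4 D5 Eb5

The Eb clarinet sounds a minor third above written, so transpose each written note up a minor third.
F#4 -> A4
E4 -> G4
G#4 -> B4
B4 -> D5
C5 -> Eb5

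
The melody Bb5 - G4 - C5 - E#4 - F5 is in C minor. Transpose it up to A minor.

From C up to A is a major sixth; apply that to each pitch.
Bb5 -> G6
G4 -> E5
C5 -> A5
E#4 -> C##5
F5 -> D6

G6 E5 A5 C##5 D6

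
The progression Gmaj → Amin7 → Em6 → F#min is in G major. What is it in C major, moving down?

Cmaj Dmin7 Am6 Bmin

G major down to C major is a perfect fifth; each chord root moves by that interval while the quality stays the same.
Gmaj: root G down a perfect fifth → C, giving Cmaj.
Amin7: root A down a perfect fifth → D, giving Dmin7.
Em6: root E down a perfect fifth → A, giving Am6.
F#min: root F# down a perfect fifth → B, giving Bmin.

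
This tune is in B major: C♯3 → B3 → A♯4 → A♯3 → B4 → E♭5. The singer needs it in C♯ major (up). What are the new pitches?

D#3 C#4 B#4 B#3 C#5 F5

From B up to C♯ is a major second; apply that to each pitch.
C#3 gives D#3
B3 gives C#4
A#4 gives B#4
A#3 gives B#3
B4 gives C#5
Eb5 gives F5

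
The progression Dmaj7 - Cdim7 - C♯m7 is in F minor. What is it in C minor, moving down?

Amaj7 Gdim7 G#m7

F minor down to C minor is a perfect fourth; each chord root moves by that interval while the quality stays the same.
Dmaj7: root D down a perfect fourth → A, giving Amaj7.
Cdim7: root C down a perfect fourth → G, giving Gdim7.
C♯m7: root C♯ down a perfect fourth → G#, giving G#m7.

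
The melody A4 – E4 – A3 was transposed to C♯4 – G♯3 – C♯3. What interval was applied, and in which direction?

Take the first pair: A4 → C#4. A to C spans 6 letter names, so the interval is some kind of sixth.
C#4 to A4 is 8 semitones, which makes it a minor sixth; the second version is lower, so the direction is down.
Checking another pair — A3 → C#3 — gives the same interval.

down a minor sixth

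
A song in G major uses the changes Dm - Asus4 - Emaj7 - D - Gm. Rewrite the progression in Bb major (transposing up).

G major up to Bb major is a minor third; each chord root moves by that interval while the quality stays the same.
Dm: root D up a minor third → F, giving Fm.
Asus4: root A up a minor third → C, giving Csus4.
Emaj7: root E up a minor third → G, giving Gmaj7.
D: root D up a minor third → F, giving F.
Gm: root G up a minor third → Bb, giving Bbm.

Fm Csus4 Gmaj7 F Bbm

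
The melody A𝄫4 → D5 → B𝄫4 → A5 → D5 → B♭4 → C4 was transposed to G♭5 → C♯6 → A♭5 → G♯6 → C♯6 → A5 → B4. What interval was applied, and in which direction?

up a major seventh

From Abb4 to Gb5 is 7 letter names — a seventh of some quality.
Abb4 to Gb5 is 11 semitones, which makes it a major seventh; the second version is higher, so the direction is up.
Checking another pair — C4 → B4 — gives the same interval.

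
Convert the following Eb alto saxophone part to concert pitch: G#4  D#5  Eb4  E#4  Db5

B3 F#4 Gb3 G#3 Fb4

The Eb alto saxophone sounds a major sixth below written, so transpose each written note down a major sixth.
G#4 -> B3
D#5 -> F#4
Eb4 -> Gb3
E#4 -> G#3
Db5 -> Fb4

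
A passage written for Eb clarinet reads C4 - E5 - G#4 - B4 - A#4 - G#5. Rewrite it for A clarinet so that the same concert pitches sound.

First find concert pitch: the Eb clarinet sounds a minor third above written, so C4 E5 G#4 B4 A#4 G#5 sounds Eb4 G5 B4 D5 C#5 B5.
Then write for A clarinet: it sounds a minor third below written, so the part must be a minor third above concert.
Eb4 → Gb4
G5 → Bb5
B4 → D5
D5 → F5
C#5 → E5
B5 → D6

Gb4 Bb5 D5 F5 E5 D6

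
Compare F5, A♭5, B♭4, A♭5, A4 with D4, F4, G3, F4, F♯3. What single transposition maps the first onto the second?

down a minor tenth

From F5 to D4 is 10 letter names — a tenth of some quality.
D4 to F5 is 15 semitones, which makes it a minor tenth; the second version is lower, so the direction is down.
Checking another pair — A4 → F#3 — gives the same interval.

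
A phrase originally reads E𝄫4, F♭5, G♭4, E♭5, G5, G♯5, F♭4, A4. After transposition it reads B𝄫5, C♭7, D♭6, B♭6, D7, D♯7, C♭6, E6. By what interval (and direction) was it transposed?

up a perfect twelfth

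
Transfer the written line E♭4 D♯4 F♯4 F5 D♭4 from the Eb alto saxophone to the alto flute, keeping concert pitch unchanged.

Cb4 B3 D4 Db5 Bbb3

First find concert pitch: the Eb alto saxophone sounds a major sixth below written, so E♭4 D♯4 F♯4 F5 D♭4 sounds Gb3 F#3 A3 Ab4 Fb3.
Then write for alto flute: it sounds a perfect fourth below written, so the part must be a perfect fourth above concert.
Gb3 → Cb4
F#3 → B3
A3 → D4
Ab4 → Db5
Fb3 → Bbb3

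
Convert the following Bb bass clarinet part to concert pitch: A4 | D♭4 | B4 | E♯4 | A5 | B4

G3 Cb3 A3 D#3 G4 A3

Written C4 on the Bb bass clarinet sounds as Bb2, a major ninth lower; apply that shift to every note.
A4 gives G3
Db4 gives Cb3
B4 gives A3
E#4 gives D#3
A5 gives G4
B4 gives A3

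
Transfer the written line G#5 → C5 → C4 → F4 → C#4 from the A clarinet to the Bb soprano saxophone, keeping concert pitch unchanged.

F##5 B4 B3 E4 B#3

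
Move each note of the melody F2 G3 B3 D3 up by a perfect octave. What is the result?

F3 G4 B4 D4

F2 becomes F3
G3 becomes G4
B3 becomes B4
D3 becomes D4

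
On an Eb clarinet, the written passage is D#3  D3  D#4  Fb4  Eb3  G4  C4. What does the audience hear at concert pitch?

F#3 F3 F#4 Abb4 Gb3 Bb4 Eb4

Written C4 on the Eb clarinet sounds as Eb4, a minor third higher; apply that shift to every note.
D#3 → F#3
D3 → F3
D#4 → F#4
Fb4 → Abb4
Eb3 → Gb3
G4 → Bb4
C4 → Eb4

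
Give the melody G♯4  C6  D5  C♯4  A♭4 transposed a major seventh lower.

A3 Db5 Eb4 D3 Bbb3

G#4 down a major seventh is A3.
C6: a seventh down reaches D, and 11 semitones makes it Db5.
D5 down a major seventh is Eb4.
C#4 down a major seventh is D3.
Ab4 down a major seventh is Bbb3.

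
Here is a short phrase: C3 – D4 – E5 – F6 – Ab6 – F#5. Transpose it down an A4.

Gb2 Ab3 Bb4 Cb6 Ebb6 C5

An augmented fourth down from C3 gives Gb2.
D4: a fourth down reaches A, and 6 semitones makes it Ab3.
E5 down an augmented fourth is Bb4.
An augmented fourth down from F6 gives Cb6.
Ab6: a fourth down reaches E, and 6 semitones makes it Ebb6.
F#5: a fourth down reaches C, and 6 semitones makes it C5.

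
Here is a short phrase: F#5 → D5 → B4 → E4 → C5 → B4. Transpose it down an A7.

F#5 to Gb4
D5 to Ebb4
B4 to Cb4
E4 to Fb3
C5 to Dbb4
B4 to Cb4

Gb4 Ebb4 Cb4 Fb3 Dbb4 Cb4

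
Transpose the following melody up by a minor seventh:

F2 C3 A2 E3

Eb3 Bb3 G3 D4

A minor seventh up from F2 gives Eb3.
C3: a seventh up reaches B, and 10 semitones makes it Bb3.
A2 up a minor seventh is G3.
E3 up a minor seventh is D4.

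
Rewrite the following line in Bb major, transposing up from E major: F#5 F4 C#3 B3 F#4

C6 Cb5 G3 F4 C5

From E up to Bb is a diminished fifth; apply that to each pitch.
F#5 to C6
F4 to Cb5
C#3 to G3
B3 to F4
F#4 to C5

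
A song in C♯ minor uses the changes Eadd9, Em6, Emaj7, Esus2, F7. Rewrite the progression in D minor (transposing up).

C♯ minor up to D minor is a minor second; each chord root moves by that interval while the quality stays the same.
Eadd9: root E up a minor second → F, giving Fadd9.
Em6: root E up a minor second → F, giving Fm6.
Emaj7: root E up a minor second → F, giving Fmaj7.
Esus2: root E up a minor second → F, giving Fsus2.
F7: root F up a minor second → Gb, giving Gb7.

Fadd9 Fm6 Fmaj7 Fsus2 Gb7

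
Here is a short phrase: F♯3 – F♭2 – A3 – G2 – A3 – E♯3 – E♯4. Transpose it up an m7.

E4 Ebb3 G4 F3 G4 D#4 D#5

F#3 gives E4
Fb2 gives Ebb3
A3 gives G4
G2 gives F3
A3 gives G4
E#3 gives D#4
E#4 gives D#5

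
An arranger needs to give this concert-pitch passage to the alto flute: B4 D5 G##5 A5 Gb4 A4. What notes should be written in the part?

E5 G5 C##6 D6 Cb5 D5

Written C4 sounds as G3 on the alto flute, so concert pitches are written a perfect fourth up.
B4 → E5
D5 → G5
G##5 → C##6
A5 → D6
Gb4 → Cb5
A4 → D5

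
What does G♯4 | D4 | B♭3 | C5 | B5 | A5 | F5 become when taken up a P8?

G#4: an octave up reaches G, and 12 semitones makes it G#5.
A perfect octave up from D4 gives D5.
A perfect octave up from Bb3 gives Bb4.
A perfect octave up from C5 gives C6.
A perfect octave up from B5 gives B6.
A5 up a perfect octave is A6.
F5: an octave up reaches F, and 12 semitones makes it F6.

G#5 D5 Bb4 C6 B6 A6 F6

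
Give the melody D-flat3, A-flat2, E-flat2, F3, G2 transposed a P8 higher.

Db4 Ab3 Eb3 F4 G3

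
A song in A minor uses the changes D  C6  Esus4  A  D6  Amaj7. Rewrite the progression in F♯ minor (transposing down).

B A6 C#sus4 F# B6 F#maj7

A minor down to F♯ minor is a minor third; each chord root moves by that interval while the quality stays the same.
D: root D down a minor third → B, giving B.
C6: root C down a minor third → A, giving A6.
Esus4: root E down a minor third → C#, giving C#sus4.
A: root A down a minor third → F#, giving F#.
D6: root D down a minor third → B, giving B6.
Amaj7: root A down a minor third → F#, giving F#maj7.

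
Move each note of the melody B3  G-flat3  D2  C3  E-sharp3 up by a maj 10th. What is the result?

D#5 Bb4 F#3 E4 G##4

B3 up a major tenth is D#5.
Gb3: a tenth up reaches B, and 16 semitones makes it Bb4.
D2: a tenth up reaches F, and 16 semitones makes it F#3.
C3 up a major tenth is E4.
A major tenth up from E#3 gives G##4.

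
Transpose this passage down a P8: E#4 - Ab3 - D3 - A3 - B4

E#4 becomes E#3
Ab3 becomes Ab2
D3 becomes D2
A3 becomes A2
B4 becomes B3

E#3 Ab2 D2 A2 B3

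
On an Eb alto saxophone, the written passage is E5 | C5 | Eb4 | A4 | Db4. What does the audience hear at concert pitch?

G4 Eb4 Gb3 C4 Fb3

The Eb alto saxophone sounds a major sixth below written, so transpose each written note down a major sixth.
E5 becomes G4
C5 becomes Eb4
Eb4 becomes Gb3
A4 becomes C4
Db4 becomes Fb3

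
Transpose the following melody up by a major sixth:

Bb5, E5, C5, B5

A major sixth up from Bb5 gives G6.
E5 up a major sixth is C#6.
A major sixth up from C5 gives A5.
B5 up a major sixth is G#6.

G6 C#6 A5 G#6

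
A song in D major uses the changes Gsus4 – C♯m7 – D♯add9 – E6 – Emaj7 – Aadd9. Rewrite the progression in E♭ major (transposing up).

D major up to E♭ major is a minor second; each chord root moves by that interval while the quality stays the same.
Gsus4: root G up a minor second → Ab, giving Absus4.
C♯m7: root C♯ up a minor second → D, giving Dm7.
D♯add9: root D♯ up a minor second → E, giving Eadd9.
E6: root E up a minor second → F, giving F6.
Emaj7: root E up a minor second → F, giving Fmaj7.
Aadd9: root A up a minor second → Bb, giving Bbadd9.

Absus4 Dm7 Eadd9 F6 Fmaj7 Bbadd9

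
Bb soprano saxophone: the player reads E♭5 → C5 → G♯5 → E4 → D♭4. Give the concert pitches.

The Bb soprano saxophone sounds a major second below written, so transpose each written note down a major second.
Eb5 -> Db5
C5 -> Bb4
G#5 -> F#5
E4 -> D4
Db4 -> Cb4

Db5 Bb4 F#5 D4 Cb4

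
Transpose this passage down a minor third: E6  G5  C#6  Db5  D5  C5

C#6 E5 A#5 Bb4 B4 A4

E6 gives C#6
G5 gives E5
C#6 gives A#5
Db5 gives Bb4
D5 gives B4
C5 gives A4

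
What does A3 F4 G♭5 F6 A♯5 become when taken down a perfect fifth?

A3 down a perfect fifth is D3.
F4: a fifth down reaches B, and 7 semitones makes it Bb3.
Gb5: a fifth down reaches C, and 7 semitones makes it Cb5.
A perfect fifth down from F6 gives Bb5.
A perfect fifth down from A#5 gives D#5.

D3 Bb3 Cb5 Bb5 D#5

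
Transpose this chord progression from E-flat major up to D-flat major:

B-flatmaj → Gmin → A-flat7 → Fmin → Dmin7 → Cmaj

Abmaj Fmin Gb7 Ebmin Cmin7 Bbmaj

E-flat major up to D-flat major is a minor seventh; each chord root moves by that interval while the quality stays the same.
B-flatmaj: root B-flat up a minor seventh → Ab, giving Abmaj.
Gmin: root G up a minor seventh → F, giving Fmin.
A-flat7: root A-flat up a minor seventh → Gb, giving Gb7.
Fmin: root F up a minor seventh → Eb, giving Ebmin.
Dmin7: root D up a minor seventh → C, giving Cmin7.
Cmaj: root C up a minor seventh → Bb, giving Bbmaj.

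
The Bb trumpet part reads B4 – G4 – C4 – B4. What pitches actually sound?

The Bb trumpet sounds a major second below written, so transpose each written note down a major second.
B4 to A4
G4 to F4
C4 to Bb3
B4 to A4

A4 F4 Bb3 A4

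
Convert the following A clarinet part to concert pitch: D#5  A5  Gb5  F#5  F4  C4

B#4 F#5 Eb5 D#5 D4 A3

The A clarinet sounds a minor third below written, so transpose each written note down a minor third.
D#5 -> B#4
A5 -> F#5
Gb5 -> Eb5
F#5 -> D#5
F4 -> D4
C4 -> A3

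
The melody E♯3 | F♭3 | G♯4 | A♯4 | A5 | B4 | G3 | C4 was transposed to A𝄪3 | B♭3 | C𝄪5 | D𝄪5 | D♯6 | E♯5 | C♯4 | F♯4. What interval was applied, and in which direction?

up an augmented fourth

From E#3 to A##3 is 4 letter names — a fourth of some quality.
E#3 to A##3 is 6 semitones, which makes it an augmented fourth; the second version is higher, so the direction is up.
Checking another pair — C4 → F#4 — gives the same interval.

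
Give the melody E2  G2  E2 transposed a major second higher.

E2: a second up reaches F, and 2 semitones makes it F#2.
A major second up from G2 gives A2.
E2: a second up reaches F, and 2 semitones makes it F#2.

F#2 A2 F#2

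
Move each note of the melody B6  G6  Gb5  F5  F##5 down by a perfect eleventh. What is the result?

F#5 D5 Db4 C4 C##4

B6 down a perfect eleventh is F#5.
A perfect eleventh down from G6 gives D5.
A perfect eleventh down from Gb5 gives Db4.
A perfect eleventh down from F5 gives C4.
F##5: an eleventh down reaches C, and 17 semitones makes it C##4.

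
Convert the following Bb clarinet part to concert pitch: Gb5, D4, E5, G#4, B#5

Fb5 C4 D5 F#4 A#5

Written C4 on the Bb clarinet sounds as Bb3, a major second lower; apply that shift to every note.
Gb5 to Fb5
D4 to C4
E5 to D5
G#4 to F#4
B#5 to A#5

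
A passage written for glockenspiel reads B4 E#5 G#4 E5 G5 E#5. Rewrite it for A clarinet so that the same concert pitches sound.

First find concert pitch: the glockenspiel sounds a perfect fifteenth above written, so B4 E#5 G#4 E5 G5 E#5 sounds B6 E#7 G#6 E7 G7 E#7.
Then write for A clarinet: it sounds a minor third below written, so the part must be a minor third above concert.
B6 → D7
E#7 → G#7
G#6 → B6
E7 → G7
G7 → Bb7
E#7 → G#7

D7 G#7 B6 G7 Bb7 G#7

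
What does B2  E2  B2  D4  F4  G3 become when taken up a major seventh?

A#3 D#3 A#3 C#5 E5 F#4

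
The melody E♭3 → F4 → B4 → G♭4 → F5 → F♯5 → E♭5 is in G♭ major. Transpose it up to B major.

From G♭ up to B is an augmented third; apply that to each pitch.
Eb3 becomes G#3
F4 becomes A#4
B4 becomes D##5
Gb4 becomes B4
F5 becomes A#5
F#5 becomes A##5
Eb5 becomes G#5

G#3 A#4 D##5 B4 A#5 A##5 G#5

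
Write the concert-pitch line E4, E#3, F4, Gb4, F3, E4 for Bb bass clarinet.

F#5 F##4 G5 Ab5 G4 F#5

The Bb bass clarinet sounds a major ninth below written, so the written part must be a major ninth above concert — transpose each note up.
E4 -> F#5
E#3 -> F##4
F4 -> G5
Gb4 -> Ab5
F3 -> G4
E4 -> F#5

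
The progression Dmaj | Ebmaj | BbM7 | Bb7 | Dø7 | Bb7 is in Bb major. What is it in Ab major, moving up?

Bb major up to Ab major is a minor seventh; each chord root moves by that interval while the quality stays the same.
Dmaj: root D up a minor seventh → C, giving Cmaj.
Ebmaj: root Eb up a minor seventh → Db, giving Dbmaj.
BbM7: root Bb up a minor seventh → Ab, giving AbM7.
Bb7: root Bb up a minor seventh → Ab, giving Ab7.
Dø7: root D up a minor seventh → C, giving Cø7.
Bb7: root Bb up a minor seventh → Ab, giving Ab7.

Cmaj Dbmaj AbM7 Ab7 Cø7 Ab7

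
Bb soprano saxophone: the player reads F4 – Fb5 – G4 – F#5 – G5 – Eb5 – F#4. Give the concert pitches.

The Bb soprano saxophone sounds a major second below written, so transpose each written note down a major second.
F4 to Eb4
Fb5 to Ebb5
G4 to F4
F#5 to E5
G5 to F5
Eb5 to Db5
F#4 to E4

Eb4 Ebb5 F4 E5 F5 Db5 E4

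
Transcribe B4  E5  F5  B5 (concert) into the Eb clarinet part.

G#4 C#5 D5 G#5

The Eb clarinet sounds a minor third above written, so the written part must be a minor third below concert — transpose each note down.
B4 → G#4
E5 → C#5
F5 → D5
B5 → G#5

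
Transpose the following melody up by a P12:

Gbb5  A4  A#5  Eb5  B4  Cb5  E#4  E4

Gbb5 → Dbb7
A4 → E6
A#5 → E#7
Eb5 → Bb6
B4 → F#6
Cb5 → Gb6
E#4 → B#5
E4 → B5

Dbb7 E6 E#7 Bb6 F#6 Gb6 B#5 B5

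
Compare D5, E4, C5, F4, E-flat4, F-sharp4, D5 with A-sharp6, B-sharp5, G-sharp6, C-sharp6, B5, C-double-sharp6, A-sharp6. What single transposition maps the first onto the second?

up an augmented twelfth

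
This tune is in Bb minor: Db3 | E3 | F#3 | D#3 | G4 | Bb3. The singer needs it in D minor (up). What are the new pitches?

F3 G#3 A#3 F##3 B4 D4

From Bb up to D is a major third; apply that to each pitch.
Db3 -> F3
E3 -> G#3
F#3 -> A#3
D#3 -> F##3
G4 -> B4
Bb3 -> D4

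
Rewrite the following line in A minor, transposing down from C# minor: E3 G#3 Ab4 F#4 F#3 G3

From C# down to A is a major third; apply that to each pitch.
E3 to C3
G#3 to E3
Ab4 to Fb4
F#4 to D4
F#3 to D3
G3 to Eb3

C3 E3 Fb4 D4 D3 Eb3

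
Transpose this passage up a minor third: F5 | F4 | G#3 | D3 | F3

A minor third up from F5 gives Ab5.
F4: a third up reaches A, and 3 semitones makes it Ab4.
G#3: a third up reaches B, and 3 semitones makes it B3.
A minor third up from D3 gives F3.
A minor third up from F3 gives Ab3.

Ab5 Ab4 B3 F3 Ab3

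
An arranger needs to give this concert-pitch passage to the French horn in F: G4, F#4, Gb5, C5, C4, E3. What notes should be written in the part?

The French horn in F sounds a perfect fifth below written, so the written part must be a perfect fifth above concert — transpose each note up.
G4 to D5
F#4 to C#5
Gb5 to Db6
C5 to G5
C4 to G4
E3 to B3

D5 C#5 Db6 G5 G4 B3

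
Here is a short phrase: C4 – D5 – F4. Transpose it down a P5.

F3 G4 Bb3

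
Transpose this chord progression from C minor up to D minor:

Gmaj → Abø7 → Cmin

Amaj Bbø7 Dmin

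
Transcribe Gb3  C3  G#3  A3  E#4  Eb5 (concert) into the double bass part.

Gb4 C4 G#4 A4 E#5 Eb6

The double bass sounds a perfect octave below written, so the written part must be a perfect octave above concert — transpose each note up.
Gb3 to Gb4
C3 to C4
G#3 to G#4
A3 to A4
E#4 to E#5
Eb5 to Eb6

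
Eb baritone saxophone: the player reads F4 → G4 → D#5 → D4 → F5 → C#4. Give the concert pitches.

Written C4 on the Eb baritone saxophone sounds as Eb2, a major thirteenth lower; apply that shift to every note.
F4 -> Ab2
G4 -> Bb2
D#5 -> F#3
D4 -> F2
F5 -> Ab3
C#4 -> E2

Ab2 Bb2 F#3 F2 Ab3 E2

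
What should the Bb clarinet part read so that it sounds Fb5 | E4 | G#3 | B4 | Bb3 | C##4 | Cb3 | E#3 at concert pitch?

Written C4 sounds as Bb3 on the Bb clarinet, so concert pitches are written a major second up.
Fb5 becomes Gb5
E4 becomes F#4
G#3 becomes A#3
B4 becomes C#5
Bb3 becomes C4
C##4 becomes D##4
Cb3 becomes Db3
E#3 becomes F##3

Gb5 F#4 A#3 C#5 C4 D##4 Db3 F##3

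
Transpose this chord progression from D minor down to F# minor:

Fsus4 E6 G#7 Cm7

D minor down to F# minor is a minor sixth; each chord root moves by that interval while the quality stays the same.
Fsus4: root F down a minor sixth → A, giving Asus4.
E6: root E down a minor sixth → G#, giving G#6.
G#7: root G# down a minor sixth → B#, giving B#7.
Cm7: root C down a minor sixth → E, giving Em7.

Asus4 G#6 B#7 Em7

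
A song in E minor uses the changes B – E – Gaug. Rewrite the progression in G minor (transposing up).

D G Bbaug

E minor up to G minor is a minor third; each chord root moves by that interval while the quality stays the same.
B: root B up a minor third → D, giving D.
E: root E up a minor third → G, giving G.
Gaug: root G up a minor third → Bb, giving Bbaug.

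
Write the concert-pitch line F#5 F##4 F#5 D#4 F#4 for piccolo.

Written C4 sounds as C5 on the piccolo, so concert pitches are written a perfect octave down.
F#5 -> F#4
F##4 -> F##3
F#5 -> F#4
D#4 -> D#3
F#4 -> F#3

F#4 F##3 F#4 D#3 F#3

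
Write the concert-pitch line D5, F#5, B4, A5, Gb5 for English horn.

The English horn sounds a perfect fifth below written, so the written part must be a perfect fifth above concert — transpose each note up.
D5 becomes A5
F#5 becomes C#6
B4 becomes F#5
A5 becomes E6
Gb5 becomes Db6

A5 C#6 F#5 E6 Db6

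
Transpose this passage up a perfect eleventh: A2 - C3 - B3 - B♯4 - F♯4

D4 F4 E5 E#6 B5

A2 gives D4
C3 gives F4
B3 gives E5
B#4 gives E#6
F#4 gives B5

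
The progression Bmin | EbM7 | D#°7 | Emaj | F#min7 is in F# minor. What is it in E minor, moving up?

F# minor up to E minor is a minor seventh; each chord root moves by that interval while the quality stays the same.
Bmin: root B up a minor seventh → A, giving Amin.
EbM7: root Eb up a minor seventh → Db, giving DbM7.
D#°7: root D# up a minor seventh → C#, giving C#°7.
Emaj: root E up a minor seventh → D, giving Dmaj.
F#min7: root F# up a minor seventh → E, giving Emin7.

Amin DbM7 C#°7 Dmaj Emin7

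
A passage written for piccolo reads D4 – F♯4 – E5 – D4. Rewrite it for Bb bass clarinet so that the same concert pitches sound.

E6 G#6 F#7 E6

First find concert pitch: the piccolo sounds a perfect octave above written, so D4 F♯4 E5 D4 sounds D5 F#5 E6 D5.
Then write for Bb bass clarinet: it sounds a major ninth below written, so the part must be a major ninth above concert.
D5 → E6
F#5 → G#6
E6 → F#7
D5 → E6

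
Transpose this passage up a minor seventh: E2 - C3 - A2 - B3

A minor seventh up from E2 gives D3.
C3 up a minor seventh is Bb3.
A2 up a minor seventh is G3.
A minor seventh up from B3 gives A4.

D3 Bb3 G3 A4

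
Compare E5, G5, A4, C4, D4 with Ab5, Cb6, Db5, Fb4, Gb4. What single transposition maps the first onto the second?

From E5 to Ab5 is 4 letter names — a fourth of some quality.
E5 to Ab5 is 4 semitones, which makes it a diminished fourth; the second version is higher, so the direction is up.
Checking another pair — D4 → Gb4 — gives the same interval.

up a diminished fourth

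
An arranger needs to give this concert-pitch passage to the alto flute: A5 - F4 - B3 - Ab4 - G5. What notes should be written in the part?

D6 Bb4 E4 Db5 C6

Written C4 sounds as G3 on the alto flute, so concert pitches are written a perfect fourth up.
A5 to D6
F4 to Bb4
B3 to E4
Ab4 to Db5
G5 to C6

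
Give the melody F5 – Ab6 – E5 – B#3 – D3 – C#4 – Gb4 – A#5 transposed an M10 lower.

Db4 Fb5 C4 G#2 Bb1 A2 Ebb3 F#4

F5 down a major tenth is Db4.
A major tenth down from Ab6 gives Fb5.
E5 down a major tenth is C4.
B#3 down a major tenth is G#2.
D3: a tenth down reaches B, and 16 semitones makes it Bb1.
C#4 down a major tenth is A2.
Gb4 down a major tenth is Ebb3.
A#5 down a major tenth is F#4.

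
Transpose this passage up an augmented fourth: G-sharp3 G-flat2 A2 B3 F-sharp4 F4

C##4 C3 D#3 E#4 B#4 B4

G#3 gives C##4
Gb2 gives C3
A2 gives D#3
B3 gives E#4
F#4 gives B#4
F4 gives B4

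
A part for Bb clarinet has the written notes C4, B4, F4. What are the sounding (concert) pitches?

Bb3 A4 Eb4

Written C4 on the Bb clarinet sounds as Bb3, a major second lower; apply that shift to every note.
C4 becomes Bb3
B4 becomes A4
F4 becomes Eb4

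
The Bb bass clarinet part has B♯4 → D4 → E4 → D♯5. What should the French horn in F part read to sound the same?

First find concert pitch: the Bb bass clarinet sounds a major ninth below written, so B♯4 D4 E4 D♯5 sounds A#3 C3 D3 C#4.
Then write for French horn in F: it sounds a perfect fifth below written, so the part must be a perfect fifth above concert.
A#3 → E#4
C3 → G3
D3 → A3
C#4 → G#4

E#4 G3 A3 G#4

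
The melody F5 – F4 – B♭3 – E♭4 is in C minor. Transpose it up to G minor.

C6 C5 F4 Bb4

C minor to G minor up is a perfect fifth, so every note moves up by that interval.
F5 gives C6
F4 gives C5
Bb3 gives F4
Eb4 gives Bb4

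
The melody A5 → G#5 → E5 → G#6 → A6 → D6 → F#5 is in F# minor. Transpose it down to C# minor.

E5 D#5 B4 D#6 E6 A5 C#5

From F# down to C# is a perfect fourth; apply that to each pitch.
A5 becomes E5
G#5 becomes D#5
E5 becomes B4
G#6 becomes D#6
A6 becomes E6
D6 becomes A5
F#5 becomes C#5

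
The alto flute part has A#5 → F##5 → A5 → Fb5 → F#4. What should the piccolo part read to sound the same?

E#4 C##4 E4 Cb4 C#3

First find concert pitch: the alto flute sounds a perfect fourth below written, so A#5 F##5 A5 Fb5 F#4 sounds E#5 C##5 E5 Cb5 C#4.
Then write for piccolo: it sounds a perfect octave above written, so the part must be a perfect octave below concert.
E#5 → E#4
C##5 → C##4
E5 → E4
Cb5 → Cb4
C#4 → C#3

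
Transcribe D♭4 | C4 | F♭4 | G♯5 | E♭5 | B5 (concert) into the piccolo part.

Db3 C3 Fb3 G#4 Eb4 B4

The piccolo sounds a perfect octave above written, so the written part must be a perfect octave below concert — transpose each note down.
Db4 -> Db3
C4 -> C3
Fb4 -> Fb3
G#5 -> G#4
Eb5 -> Eb4
B5 -> B4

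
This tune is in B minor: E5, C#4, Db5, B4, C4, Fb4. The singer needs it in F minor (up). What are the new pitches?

B minor to F minor up is a diminished fifth, so every note moves up by that interval.
E5 to Bb5
C#4 to G4
Db5 to Abb5
B4 to F5
C4 to Gb4
Fb4 to Cbb5

Bb5 G4 Abb5 F5 Gb4 Cbb5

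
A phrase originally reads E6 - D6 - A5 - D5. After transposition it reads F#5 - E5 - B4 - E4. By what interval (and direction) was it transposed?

Take the first pair: E6 → F#5. E to F spans 7 letter names, so the interval is some kind of seventh.
F#5 to E6 is 10 semitones, which makes it a minor seventh; the second version is lower, so the direction is down.
Checking another pair — D5 → E4 — gives the same interval.

down a minor seventh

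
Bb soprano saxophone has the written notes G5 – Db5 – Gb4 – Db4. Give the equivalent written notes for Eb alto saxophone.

First find concert pitch: the Bb soprano saxophone sounds a major second below written, so G5 Db5 Gb4 Db4 sounds F5 Cb5 Fb4 Cb4.
Then write for Eb alto saxophone: it sounds a major sixth below written, so the part must be a major sixth above concert.
F5 → D6
Cb5 → Ab5
Fb4 → Db5
Cb4 → Ab4

D6 Ab5 Db5 Ab4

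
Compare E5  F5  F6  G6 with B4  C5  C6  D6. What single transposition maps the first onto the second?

down a perfect fourth

From E5 to B4 is 4 letter names — a fourth of some quality.
B4 to E5 is 5 semitones, which makes it a perfect fourth; the second version is lower, so the direction is down.
Checking another pair — G6 → D6 — gives the same interval.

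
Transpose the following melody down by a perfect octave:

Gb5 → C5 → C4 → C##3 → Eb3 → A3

Gb4 C4 C3 C##2 Eb2 A2

Gb5 becomes Gb4
C5 becomes C4
C4 becomes C3
C##3 becomes C##2
Eb3 becomes Eb2
A3 becomes A2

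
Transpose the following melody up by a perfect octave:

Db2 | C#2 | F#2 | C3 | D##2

Db3 C#3 F#3 C4 D##3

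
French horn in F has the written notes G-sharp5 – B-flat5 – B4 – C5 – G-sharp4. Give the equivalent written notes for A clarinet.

E5 Gb5 G4 Ab4 E4

First find concert pitch: the French horn in F sounds a perfect fifth below written, so G-sharp5 B-flat5 B4 C5 G-sharp4 sounds C#5 Eb5 E4 F4 C#4.
Then write for A clarinet: it sounds a minor third below written, so the part must be a minor third above concert.
C#5 → E5
Eb5 → Gb5
E4 → G4
F4 → Ab4
C#4 → E4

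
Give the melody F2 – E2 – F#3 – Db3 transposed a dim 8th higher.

Fb3 Eb3 F4 Dbb4

F2 → Fb3
E2 → Eb3
F#3 → F4
Db3 → Dbb4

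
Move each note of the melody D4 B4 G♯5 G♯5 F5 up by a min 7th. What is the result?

C5 A5 F#6 F#6 Eb6

D4 -> C5
B4 -> A5
G#5 -> F#6
G#5 -> F#6
F5 -> Eb6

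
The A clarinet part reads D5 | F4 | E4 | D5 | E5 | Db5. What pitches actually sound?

B4 D4 C#4 B4 C#5 Bb4

Written C4 on the A clarinet sounds as A3, a minor third lower; apply that shift to every note.
D5 becomes B4
F4 becomes D4
E4 becomes C#4
D5 becomes B4
E5 becomes C#5
Db5 becomes Bb4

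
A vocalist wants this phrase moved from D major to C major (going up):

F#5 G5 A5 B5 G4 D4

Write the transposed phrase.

E6 F6 G6 A6 F5 C5

From D up to C is a minor seventh; apply that to each pitch.
F#5 becomes E6
G5 becomes F6
A5 becomes G6
B5 becomes A6
G4 becomes F5
D4 becomes C5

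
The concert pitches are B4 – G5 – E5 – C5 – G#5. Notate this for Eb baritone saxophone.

The Eb baritone saxophone sounds a major thirteenth below written, so the written part must be a major thirteenth above concert — transpose each note up.
B4 -> G#6
G5 -> E7
E5 -> C#7
C5 -> A6
G#5 -> E#7

G#6 E7 C#7 A6 E#7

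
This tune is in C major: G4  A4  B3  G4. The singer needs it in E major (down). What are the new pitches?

From C down to E is a minor sixth; apply that to each pitch.
G4 -> B3
A4 -> C#4
B3 -> D#3
G4 -> B3

B3 C#4 D#3 B3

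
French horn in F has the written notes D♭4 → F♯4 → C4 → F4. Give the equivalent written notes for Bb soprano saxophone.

Ab3 C#4 G3 C4

First find concert pitch: the French horn in F sounds a perfect fifth below written, so D♭4 F♯4 C4 F4 sounds Gb3 B3 F3 Bb3.
Then write for Bb soprano saxophone: it sounds a major second below written, so the part must be a major second above concert.
Gb3 → Ab3
B3 → C#4
F3 → G3
Bb3 → C4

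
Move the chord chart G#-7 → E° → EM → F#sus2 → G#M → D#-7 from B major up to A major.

B major up to A major is a minor seventh; each chord root moves by that interval while the quality stays the same.
G#-7: root G# up a minor seventh → F#, giving F#-7.
E°: root E up a minor seventh → D, giving D°.
EM: root E up a minor seventh → D, giving DM.
F#sus2: root F# up a minor seventh → E, giving Esus2.
G#M: root G# up a minor seventh → F#, giving F#M.
D#-7: root D# up a minor seventh → C#, giving C#-7.

F#-7 D° DM Esus2 F#M C#-7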